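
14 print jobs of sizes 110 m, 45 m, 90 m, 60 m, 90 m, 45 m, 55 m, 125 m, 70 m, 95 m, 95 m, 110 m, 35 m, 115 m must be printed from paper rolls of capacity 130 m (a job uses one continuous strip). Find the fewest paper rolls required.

Total = 125 + 115 + 110 + 110 + 95 + 95 + 90 + 90 + 70 + 60 + 55 + 45 + 45 + 35 = 1140 m.
Lower bound: ⌈1140/130⌉ = 9 paper rolls.
A packing using 11 paper rolls:
  roll 1: 125 = 125
  roll 2: 115 = 115
  roll 3: 110 = 110
  roll 4: 110 = 110
  roll 5: 95 + 35 = 130
  roll 6: 95 = 95
  roll 7: 90 = 90
  roll 8: 90 = 90
  roll 9: 70 + 60 = 130
  roll 10: 55 + 45 = 100
  roll 11: 45 = 45
No arrangement into 10 paper rolls stays within capacity, so 11 is optimal.

11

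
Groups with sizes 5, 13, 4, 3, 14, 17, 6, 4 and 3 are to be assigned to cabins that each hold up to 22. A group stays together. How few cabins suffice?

Total = 17 + 14 + 13 + 6 + 5 + 4 + 4 + 3 + 3 = 69.
Lower bound: ⌈69/22⌉ = 4 cabins.
A packing using 4 cabins:
  cabin 1: 17 + 5 = 22
  cabin 2: 14 + 6 = 20
  cabin 3: 13 + 4 + 4 = 21
  cabin 4: 3 + 3 = 6
This matches the lower bound, so 4 is optimal.

4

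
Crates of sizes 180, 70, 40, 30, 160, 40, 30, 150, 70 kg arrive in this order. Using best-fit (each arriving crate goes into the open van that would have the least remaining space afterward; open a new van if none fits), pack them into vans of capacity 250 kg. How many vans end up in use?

  180 → van 1 (new)  [load 180/250]
  70 → van 1  [load 250/250]
  40 → van 2 (new)  [load 40/250]
  30 → van 2  [load 70/250]
  160 → van 2  [load 230/250]
  40 → van 3 (new)  [load 40/250]
  30 → van 3  [load 70/250]
  150 → van 3  [load 220/250]
  70 → van 4 (new)  [load 70/250]
4 vans opened.

4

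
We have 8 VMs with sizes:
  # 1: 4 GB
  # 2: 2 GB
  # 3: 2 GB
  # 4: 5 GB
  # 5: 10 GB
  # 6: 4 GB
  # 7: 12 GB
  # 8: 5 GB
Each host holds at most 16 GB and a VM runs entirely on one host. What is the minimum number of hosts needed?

3

Total = 12 + 10 + 5 + 5 + 4 + 4 + 2 + 2 = 44 GB.
Lower bound: ⌈44/16⌉ = 3 hosts.
A packing using 3 hosts:
  host 1: 12 + 4 = 16
  host 2: 10 + 5 = 15
  host 3: 5 + 4 + 2 + 2 = 13
This matches the lower bound, so 3 is optimal.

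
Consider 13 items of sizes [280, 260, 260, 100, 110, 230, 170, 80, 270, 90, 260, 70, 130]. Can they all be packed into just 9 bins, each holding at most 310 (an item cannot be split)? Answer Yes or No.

Yes

A valid assignment using 9 bins:
  bin 1: 280 = 280
  bin 2: 270 = 270
  bin 3: 260 = 260
  bin 4: 260 = 260
  bin 5: 260 = 260
  bin 6: 230 + 80 = 310
  bin 7: 170 + 130 = 300
  bin 8: 110 + 100 + 90 = 300
  bin 9: 70 = 70
Every load is within 310, so 9 bins suffice.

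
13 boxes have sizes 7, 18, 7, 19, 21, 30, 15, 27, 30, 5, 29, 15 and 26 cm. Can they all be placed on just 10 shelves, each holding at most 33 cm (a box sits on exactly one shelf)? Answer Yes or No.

Yes

A valid assignment using 9 shelves:
  shelf 1: 30 = 30
  shelf 2: 30 = 30
  shelf 3: 29 = 29
  shelf 4: 27 + 5 = 32
  shelf 5: 26 + 7 = 33
  shelf 6: 21 + 7 = 28
  shelf 7: 19 = 19
  shelf 8: 18 + 15 = 33
  shelf 9: 15 = 15
That uses only 9 ≤ 10, so 10 shelves are enough.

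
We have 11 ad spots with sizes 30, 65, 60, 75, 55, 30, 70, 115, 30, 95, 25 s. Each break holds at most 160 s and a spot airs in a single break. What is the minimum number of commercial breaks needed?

5

Total = 115 + 95 + 75 + 70 + 65 + 60 + 55 + 30 + 30 + 30 + 25 = 650 s.
Lower bound: ⌈650/160⌉ = 5 commercial breaks.
A packing using 5 commercial breaks:
  break 1: 115 + 30 = 145
  break 2: 95 + 65 = 160
  break 3: 75 + 70 = 145
  break 4: 60 + 55 + 30 = 145
  break 5: 30 + 25 = 55
This matches the lower bound, so 5 is optimal.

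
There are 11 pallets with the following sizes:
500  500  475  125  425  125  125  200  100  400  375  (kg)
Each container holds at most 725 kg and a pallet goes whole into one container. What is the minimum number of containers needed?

Total = 500 + 500 + 475 + 425 + 400 + 375 + 200 + 125 + 125 + 125 + 100 = 3350 kg.
Lower bound: ⌈3350/725⌉ = 5 containers.
Also, 6 pallets each exceed 725/2 kg, and no two of those can share a container, so at least 6 containers are needed.
A packing using 6 containers:
  container 1: 500 + 200 = 700
  container 2: 500 + 125 + 100 = 725
  container 3: 475 + 125 + 125 = 725
  container 4: 425 = 425
  container 5: 400 = 400
  container 6: 375 = 375
This matches the lower bound, so 6 is optimal.

6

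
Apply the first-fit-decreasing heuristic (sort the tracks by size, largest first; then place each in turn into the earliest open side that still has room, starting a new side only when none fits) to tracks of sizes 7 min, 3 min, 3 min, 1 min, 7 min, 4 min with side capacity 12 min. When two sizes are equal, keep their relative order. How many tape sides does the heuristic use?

3

Sorted descending: 7, 7, 4, 3, 3, 1.
  7 → side 1 (new)  [load 7/12]
  7 → side 2 (new)  [load 7/12]
  4 → side 1  [load 11/12]
  3 → side 2  [load 10/12]
  3 → side 3 (new)  [load 3/12]
  1 → side 1  [load 12/12]
3 tape sides opened.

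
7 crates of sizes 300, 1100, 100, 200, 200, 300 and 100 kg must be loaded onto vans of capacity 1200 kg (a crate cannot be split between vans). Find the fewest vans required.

2

Total = 1100 + 300 + 300 + 200 + 200 + 100 + 100 = 2300 kg.
Lower bound: ⌈2300/1200⌉ = 2 vans.
A packing using 2 vans:
  van 1: 1100 + 100 = 1200
  van 2: 300 + 300 + 200 + 200 + 100 = 1100
This matches the lower bound, so 2 is optimal.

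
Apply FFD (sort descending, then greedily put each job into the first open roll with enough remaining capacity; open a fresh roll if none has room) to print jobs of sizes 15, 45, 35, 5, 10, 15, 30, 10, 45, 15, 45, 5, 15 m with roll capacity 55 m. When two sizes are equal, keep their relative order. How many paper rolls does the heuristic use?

6

Sorted descending: 45, 45, 45, 35, 30, 15, 15, 15, 15, 10, 10, 5, 5.
  45 → roll 1 (new)  [load 45/55]
  45 → roll 2 (new)  [load 45/55]
  45 → roll 3 (new)  [load 45/55]
  35 → roll 4 (new)  [load 35/55]
  30 → roll 5 (new)  [load 30/55]
  15 → roll 4  [load 50/55]
  15 → roll 5  [load 45/55]
  15 → roll 6 (new)  [load 15/55]
  15 → roll 6  [load 30/55]
  10 → roll 1  [load 55/55]
  10 → roll 2  [load 55/55]
  5 → roll 3  [load 50/55]
  5 → roll 3  [load 55/55]
6 paper rolls opened.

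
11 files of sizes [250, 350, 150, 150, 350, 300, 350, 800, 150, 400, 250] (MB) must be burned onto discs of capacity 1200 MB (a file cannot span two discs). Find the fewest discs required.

3

Total = 800 + 400 + 350 + 350 + 350 + 300 + 250 + 250 + 150 + 150 + 150 = 3500 MB.
Lower bound: ⌈3500/1200⌉ = 3 discs.
A packing using 3 discs:
  disc 1: 800 + 400 = 1200
  disc 2: 350 + 350 + 350 + 150 = 1200
  disc 3: 300 + 250 + 250 + 150 + 150 = 1100
This matches the lower bound, so 3 is optimal.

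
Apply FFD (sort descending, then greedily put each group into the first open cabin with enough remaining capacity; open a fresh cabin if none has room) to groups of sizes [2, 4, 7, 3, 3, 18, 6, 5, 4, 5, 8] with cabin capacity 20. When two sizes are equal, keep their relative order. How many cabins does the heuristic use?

Sorted descending: 18, 8, 7, 6, 5, 5, 4, 4, 3, 3, 2.
  18 → cabin 1 (new)  [load 18/20]
  8 → cabin 2 (new)  [load 8/20]
  7 → cabin 2  [load 15/20]
  6 → cabin 3 (new)  [load 6/20]
  5 → cabin 2  [load 20/20]
  5 → cabin 3  [load 11/20]
  4 → cabin 3  [load 15/20]
  4 → cabin 3  [load 19/20]
  3 → cabin 4 (new)  [load 3/20]
  3 → cabin 4  [load 6/20]
  2 → cabin 1  [load 20/20]
4 cabins opened.

4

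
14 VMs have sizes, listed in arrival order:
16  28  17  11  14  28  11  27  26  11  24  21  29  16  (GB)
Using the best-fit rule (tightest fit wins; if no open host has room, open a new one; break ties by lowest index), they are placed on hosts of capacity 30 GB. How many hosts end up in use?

11

  16 → host 1 (new)  [load 16/30]
  28 → host 2 (new)  [load 28/30]
  17 → host 3 (new)  [load 17/30]
  11 → host 3  [load 28/30]
  14 → host 1  [load 30/30]
  28 → host 4 (new)  [load 28/30]
  11 → host 5 (new)  [load 11/30]
  27 → host 6 (new)  [load 27/30]
  26 → host 7 (new)  [load 26/30]
  11 → host 5  [load 22/30]
  24 → host 8 (new)  [load 24/30]
  21 → host 9 (new)  [load 21/30]
  29 → host 10 (new)  [load 29/30]
  16 → host 11 (new)  [load 16/30]
11 hosts opened.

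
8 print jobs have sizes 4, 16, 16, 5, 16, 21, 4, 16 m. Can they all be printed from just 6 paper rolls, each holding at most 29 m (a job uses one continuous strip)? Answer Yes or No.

Yes

A valid assignment using 5 paper rolls:
  roll 1: 21 + 5 = 26
  roll 2: 16 + 4 + 4 = 24
  roll 3: 16 = 16
  roll 4: 16 = 16
  roll 5: 16 = 16
That uses only 5 ≤ 6, so 6 paper rolls are enough.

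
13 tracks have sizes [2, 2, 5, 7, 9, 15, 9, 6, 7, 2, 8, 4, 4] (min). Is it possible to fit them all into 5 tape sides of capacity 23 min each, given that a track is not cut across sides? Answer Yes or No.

A valid assignment using 4 tape sides:
  side 1: 15 + 8 = 23
  side 2: 9 + 9 + 5 = 23
  side 3: 7 + 7 + 6 + 2 = 22
  side 4: 4 + 4 + 2 + 2 = 12
That uses only 4 ≤ 5, so 5 tape sides are enough.

Yes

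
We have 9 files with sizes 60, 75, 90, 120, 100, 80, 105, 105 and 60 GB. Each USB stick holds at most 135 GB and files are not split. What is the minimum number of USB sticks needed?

8

Total = 120 + 105 + 105 + 100 + 90 + 80 + 75 + 60 + 60 = 795 GB.
Lower bound: ⌈795/135⌉ = 6 USB sticks.
Also, 7 files each exceed 135/2 GB, and no two of those can share a USB stick, so at least 7 USB sticks are needed.
A packing using 8 USB sticks:
  USB stick 1: 120 = 120
  USB stick 2: 105 = 105
  USB stick 3: 105 = 105
  USB stick 4: 100 = 100
  USB stick 5: 90 = 90
  USB stick 6: 80 = 80
  USB stick 7: 75 + 60 = 135
  USB stick 8: 60 = 60
No arrangement into 7 USB sticks stays within capacity, so 8 is optimal.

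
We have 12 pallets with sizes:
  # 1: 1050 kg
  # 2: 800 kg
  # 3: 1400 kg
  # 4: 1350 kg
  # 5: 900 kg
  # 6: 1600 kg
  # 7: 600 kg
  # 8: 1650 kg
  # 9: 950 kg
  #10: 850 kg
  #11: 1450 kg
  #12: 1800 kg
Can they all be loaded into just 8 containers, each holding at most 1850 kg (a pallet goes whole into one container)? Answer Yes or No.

No

Total = 14400 kg; ⌈14400/1850⌉ = 8.
The bound of 8 does not rule out 8, but exhaustive search shows no assignment into 8 containers of capacity 1850 kg exists — the minimum is 9.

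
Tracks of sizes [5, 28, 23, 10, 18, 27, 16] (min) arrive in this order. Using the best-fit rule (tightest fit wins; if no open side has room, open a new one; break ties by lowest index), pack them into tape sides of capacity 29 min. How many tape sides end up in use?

5

  5 → side 1 (new)  [load 5/29]
  28 → side 2 (new)  [load 28/29]
  23 → side 1  [load 28/29]
  10 → side 3 (new)  [load 10/29]
  18 → side 3  [load 28/29]
  27 → side 4 (new)  [load 27/29]
  16 → side 5 (new)  [load 16/29]
5 tape sides opened.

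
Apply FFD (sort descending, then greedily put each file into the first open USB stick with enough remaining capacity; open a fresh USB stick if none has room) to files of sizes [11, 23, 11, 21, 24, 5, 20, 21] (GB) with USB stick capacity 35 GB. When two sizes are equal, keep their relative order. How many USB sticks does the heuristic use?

Sorted descending: 24, 23, 21, 21, 20, 11, 11, 5.
  24 → USB stick 1 (new)  [load 24/35]
  23 → USB stick 2 (new)  [load 23/35]
  21 → USB stick 3 (new)  [load 21/35]
  21 → USB stick 4 (new)  [load 21/35]
  20 → USB stick 5 (new)  [load 20/35]
  11 → USB stick 1  [load 35/35]
  11 → USB stick 2  [load 34/35]
  5 → USB stick 3  [load 26/35]
5 USB sticks opened.

5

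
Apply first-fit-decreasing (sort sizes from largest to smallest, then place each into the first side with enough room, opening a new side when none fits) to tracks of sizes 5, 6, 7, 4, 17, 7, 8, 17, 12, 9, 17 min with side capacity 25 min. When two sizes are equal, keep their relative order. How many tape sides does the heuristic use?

5

Sorted descending: 17, 17, 17, 12, 9, 8, 7, 7, 6, 5, 4.
  17 → side 1 (new)  [load 17/25]
  17 → side 2 (new)  [load 17/25]
  17 → side 3 (new)  [load 17/25]
  12 → side 4 (new)  [load 12/25]
  9 → side 4  [load 21/25]
  8 → side 1  [load 25/25]
  7 → side 2  [load 24/25]
  7 → side 3  [load 24/25]
  6 → side 5 (new)  [load 6/25]
  5 → side 5  [load 11/25]
  4 → side 4  [load 25/25]
5 tape sides opened.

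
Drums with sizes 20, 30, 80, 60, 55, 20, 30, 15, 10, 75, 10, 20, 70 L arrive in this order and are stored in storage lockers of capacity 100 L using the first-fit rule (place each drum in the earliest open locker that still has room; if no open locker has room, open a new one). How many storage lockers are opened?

6

  20 → locker 1 (new)  [load 20/100]
  30 → locker 1  [load 50/100]
  80 → locker 2 (new)  [load 80/100]
  60 → locker 3 (new)  [load 60/100]
  55 → locker 4 (new)  [load 55/100]
  20 → locker 1  [load 70/100]
  30 → locker 1  [load 100/100]
  15 → locker 2  [load 95/100]
  10 → locker 3  [load 70/100]
  75 → locker 5 (new)  [load 75/100]
  10 → locker 3  [load 80/100]
  20 → locker 3  [load 100/100]
  70 → locker 6 (new)  [load 70/100]
6 storage lockers opened.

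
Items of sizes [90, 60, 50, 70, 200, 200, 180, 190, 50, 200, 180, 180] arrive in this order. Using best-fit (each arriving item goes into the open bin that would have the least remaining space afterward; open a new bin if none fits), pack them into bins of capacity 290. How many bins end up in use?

  90 → bin 1 (new)  [load 90/290]
  60 → bin 1  [load 150/290]
  50 → bin 1  [load 200/290]
  70 → bin 1  [load 270/290]
  200 → bin 2 (new)  [load 200/290]
  200 → bin 3 (new)  [load 200/290]
  180 → bin 4 (new)  [load 180/290]
  190 → bin 5 (new)  [load 190/290]
  50 → bin 2  [load 250/290]
  200 → bin 6 (new)  [load 200/290]
  180 → bin 7 (new)  [load 180/290]
  180 → bin 8 (new)  [load 180/290]
8 bins opened.

8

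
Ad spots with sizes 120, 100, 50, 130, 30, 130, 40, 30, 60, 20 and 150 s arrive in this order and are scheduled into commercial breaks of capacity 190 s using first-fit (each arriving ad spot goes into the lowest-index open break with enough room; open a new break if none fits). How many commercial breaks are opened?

5

  120 → break 1 (new)  [load 120/190]
  100 → break 2 (new)  [load 100/190]
  50 → break 1  [load 170/190]
  130 → break 3 (new)  [load 130/190]
  30 → break 2  [load 130/190]
  130 → break 4 (new)  [load 130/190]
  40 → break 2  [load 170/190]
  30 → break 3  [load 160/190]
  60 → break 4  [load 190/190]
  20 → break 1  [load 190/190]
  150 → break 5 (new)  [load 150/190]
5 commercial breaks opened.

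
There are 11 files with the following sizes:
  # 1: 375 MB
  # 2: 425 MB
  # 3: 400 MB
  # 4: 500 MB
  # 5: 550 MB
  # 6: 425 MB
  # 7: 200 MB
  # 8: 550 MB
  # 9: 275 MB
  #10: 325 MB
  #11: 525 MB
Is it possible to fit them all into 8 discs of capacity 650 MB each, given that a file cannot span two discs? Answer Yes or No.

No

Total = 4550 MB; ⌈4550/650⌉ = 7.
8 files each exceed half the capacity and cannot share a disc, forcing at least 8 discs.
The bound of 8 does not rule out 8, but exhaustive search shows no assignment into 8 discs of capacity 650 MB exists — the minimum is 9.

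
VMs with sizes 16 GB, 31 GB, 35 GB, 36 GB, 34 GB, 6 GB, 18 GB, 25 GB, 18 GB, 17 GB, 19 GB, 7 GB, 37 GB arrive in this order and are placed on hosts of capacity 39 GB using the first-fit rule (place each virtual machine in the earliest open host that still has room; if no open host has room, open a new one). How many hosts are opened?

9

  16 → host 1 (new)  [load 16/39]
  31 → host 2 (new)  [load 31/39]
  35 → host 3 (new)  [load 35/39]
  36 → host 4 (new)  [load 36/39]
  34 → host 5 (new)  [load 34/39]
  6 → host 1  [load 22/39]
  18 → host 6 (new)  [load 18/39]
  25 → host 7 (new)  [load 25/39]
  18 → host 6  [load 36/39]
  17 → host 1  [load 39/39]
  19 → host 8 (new)  [load 19/39]
  7 → host 2  [load 38/39]
  37 → host 9 (new)  [load 37/39]
9 hosts opened.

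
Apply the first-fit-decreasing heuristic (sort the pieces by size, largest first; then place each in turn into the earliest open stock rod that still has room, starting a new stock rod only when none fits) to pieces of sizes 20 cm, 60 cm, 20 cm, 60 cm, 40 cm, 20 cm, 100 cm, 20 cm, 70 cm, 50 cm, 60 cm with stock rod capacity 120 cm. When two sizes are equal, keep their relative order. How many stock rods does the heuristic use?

Sorted descending: 100, 70, 60, 60, 60, 50, 40, 20, 20, 20, 20.
  100 → stock rod 1 (new)  [load 100/120]
  70 → stock rod 2 (new)  [load 70/120]
  60 → stock rod 3 (new)  [load 60/120]
  60 → stock rod 3  [load 120/120]
  60 → stock rod 4 (new)  [load 60/120]
  50 → stock rod 2  [load 120/120]
  40 → stock rod 4  [load 100/120]
  20 → stock rod 1  [load 120/120]
  20 → stock rod 4  [load 120/120]
  20 → stock rod 5 (new)  [load 20/120]
  20 → stock rod 5  [load 40/120]
5 stock rods opened.

5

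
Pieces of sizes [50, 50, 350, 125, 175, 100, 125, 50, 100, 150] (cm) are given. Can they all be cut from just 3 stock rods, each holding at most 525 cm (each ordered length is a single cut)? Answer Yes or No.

Yes

A valid assignment using 3 stock rods:
  stock rod 1: 350 + 175 = 525
  stock rod 2: 150 + 125 + 125 + 100 = 500
  stock rod 3: 100 + 50 + 50 + 50 = 250
Every load is within 525 cm, so 3 stock rods suffice.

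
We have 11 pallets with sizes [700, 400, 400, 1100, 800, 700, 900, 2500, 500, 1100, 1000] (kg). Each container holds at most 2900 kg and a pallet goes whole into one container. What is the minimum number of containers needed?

Total = 2500 + 1100 + 1100 + 1000 + 900 + 800 + 700 + 700 + 500 + 400 + 400 = 10100 kg.
Lower bound: ⌈10100/2900⌉ = 4 containers.
A packing using 4 containers:
  container 1: 2500 + 400 = 2900
  container 2: 1100 + 1100 + 700 = 2900
  container 3: 1000 + 900 + 800 = 2700
  container 4: 700 + 500 + 400 = 1600
This matches the lower bound, so 4 is optimal.

4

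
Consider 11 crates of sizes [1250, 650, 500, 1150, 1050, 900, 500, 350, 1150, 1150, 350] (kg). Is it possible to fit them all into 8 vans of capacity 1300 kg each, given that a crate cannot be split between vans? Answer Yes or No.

Yes

A valid assignment using 8 vans:
  van 1: 1250 = 1250
  van 2: 1150 = 1150
  van 3: 1150 = 1150
  van 4: 1150 = 1150
  van 5: 1050 = 1050
  van 6: 900 + 350 = 1250
  van 7: 650 + 500 = 1150
  van 8: 500 + 350 = 850
Every load is within 1300 kg, so 8 vans suffice.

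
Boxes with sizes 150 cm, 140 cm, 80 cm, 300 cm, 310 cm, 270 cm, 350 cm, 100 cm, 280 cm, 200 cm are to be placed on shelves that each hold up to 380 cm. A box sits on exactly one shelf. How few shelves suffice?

7

Total = 350 + 310 + 300 + 280 + 270 + 200 + 150 + 140 + 100 + 80 = 2180 cm.
Lower bound: ⌈2180/380⌉ = 6 shelves.
A packing using 7 shelves:
  shelf 1: 350 = 350
  shelf 2: 310 = 310
  shelf 3: 300 + 80 = 380
  shelf 4: 280 + 100 = 380
  shelf 5: 270 = 270
  shelf 6: 200 + 150 = 350
  shelf 7: 140 = 140
No arrangement into 6 shelves stays within capacity, so 7 is optimal.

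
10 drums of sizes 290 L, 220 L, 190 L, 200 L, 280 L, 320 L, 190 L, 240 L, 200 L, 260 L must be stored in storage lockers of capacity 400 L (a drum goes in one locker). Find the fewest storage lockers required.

Total = 320 + 290 + 280 + 260 + 240 + 220 + 200 + 200 + 190 + 190 = 2390 L.
Lower bound: ⌈2390/400⌉ = 6 storage lockers.
A packing using 8 storage lockers:
  locker 1: 320 = 320
  locker 2: 290 = 290
  locker 3: 280 = 280
  locker 4: 260 = 260
  locker 5: 240 = 240
  locker 6: 220 = 220
  locker 7: 200 + 200 = 400
  locker 8: 190 + 190 = 380
No arrangement into 7 storage lockers stays within capacity, so 8 is optimal.

8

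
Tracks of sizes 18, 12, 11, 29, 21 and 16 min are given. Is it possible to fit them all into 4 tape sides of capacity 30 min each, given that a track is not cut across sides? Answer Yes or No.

Yes

A valid assignment using 4 tape sides:
  side 1: 29 = 29
  side 2: 21 = 21
  side 3: 18 + 12 = 30
  side 4: 16 + 11 = 27
Every load is within 30 min, so 4 tape sides suffice.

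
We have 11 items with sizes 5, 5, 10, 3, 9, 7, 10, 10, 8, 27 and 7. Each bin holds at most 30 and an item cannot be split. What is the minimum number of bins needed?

4

Total = 27 + 10 + 10 + 10 + 9 + 8 + 7 + 7 + 5 + 5 + 3 = 101.
Lower bound: ⌈101/30⌉ = 4 bins.
A packing using 4 bins:
  bin 1: 27 + 3 = 30
  bin 2: 10 + 10 + 10 = 30
  bin 3: 9 + 8 + 7 + 5 = 29
  bin 4: 7 + 5 = 12
This matches the lower bound, so 4 is optimal.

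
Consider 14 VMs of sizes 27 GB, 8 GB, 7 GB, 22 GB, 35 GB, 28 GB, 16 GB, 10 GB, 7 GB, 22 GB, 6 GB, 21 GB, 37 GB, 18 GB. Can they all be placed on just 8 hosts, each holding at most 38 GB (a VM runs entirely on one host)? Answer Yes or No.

Yes

A valid assignment using 8 hosts:
  host 1: 37 = 37
  host 2: 35 = 35
  host 3: 28 + 10 = 38
  host 4: 27 + 8 = 35
  host 5: 22 + 16 = 38
  host 6: 22 + 7 + 7 = 36
  host 7: 21 + 6 = 27
  host 8: 18 = 18
Every load is within 38 GB, so 8 hosts suffice.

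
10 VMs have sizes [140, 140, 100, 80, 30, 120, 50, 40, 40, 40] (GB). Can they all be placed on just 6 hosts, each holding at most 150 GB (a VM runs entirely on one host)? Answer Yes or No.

A valid assignment using 6 hosts:
  host 1: 140 = 140
  host 2: 140 = 140
  host 3: 120 + 30 = 150
  host 4: 100 + 50 = 150
  host 5: 80 + 40 = 120
  host 6: 40 + 40 = 80
Every load is within 150 GB, so 6 hosts suffice.

Yes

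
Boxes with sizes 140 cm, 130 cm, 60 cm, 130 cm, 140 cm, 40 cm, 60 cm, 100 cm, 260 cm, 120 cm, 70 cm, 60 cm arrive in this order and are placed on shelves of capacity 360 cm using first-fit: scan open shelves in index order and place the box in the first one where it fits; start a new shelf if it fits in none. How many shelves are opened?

  140 → shelf 1 (new)  [load 140/360]
  130 → shelf 1  [load 270/360]
  60 → shelf 1  [load 330/360]
  130 → shelf 2 (new)  [load 130/360]
  140 → shelf 2  [load 270/360]
  40 → shelf 2  [load 310/360]
  60 → shelf 3 (new)  [load 60/360]
  100 → shelf 3  [load 160/360]
  260 → shelf 4 (new)  [load 260/360]
  120 → shelf 3  [load 280/360]
  70 → shelf 3  [load 350/360]
  60 → shelf 4  [load 320/360]
4 shelves opened.

4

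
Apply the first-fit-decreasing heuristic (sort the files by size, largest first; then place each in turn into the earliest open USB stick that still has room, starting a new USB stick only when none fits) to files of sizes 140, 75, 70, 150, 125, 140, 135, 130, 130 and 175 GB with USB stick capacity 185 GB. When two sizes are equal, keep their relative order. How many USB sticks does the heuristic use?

Sorted descending: 175, 150, 140, 140, 135, 130, 130, 125, 75, 70.
  175 → USB stick 1 (new)  [load 175/185]
  150 → USB stick 2 (new)  [load 150/185]
  140 → USB stick 3 (new)  [load 140/185]
  140 → USB stick 4 (new)  [load 140/185]
  135 → USB stick 5 (new)  [load 135/185]
  130 → USB stick 6 (new)  [load 130/185]
  130 → USB stick 7 (new)  [load 130/185]
  125 → USB stick 8 (new)  [load 125/185]
  75 → USB stick 9 (new)  [load 75/185]
  70 → USB stick 9  [load 145/185]
9 USB sticks opened.

9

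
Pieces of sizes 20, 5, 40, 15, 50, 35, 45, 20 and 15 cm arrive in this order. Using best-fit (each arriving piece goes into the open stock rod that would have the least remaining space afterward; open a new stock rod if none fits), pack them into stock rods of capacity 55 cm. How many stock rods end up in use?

  20 → stock rod 1 (new)  [load 20/55]
  5 → stock rod 1  [load 25/55]
  40 → stock rod 2 (new)  [load 40/55]
  15 → stock rod 2  [load 55/55]
  50 → stock rod 3 (new)  [load 50/55]
  35 → stock rod 4 (new)  [load 35/55]
  45 → stock rod 5 (new)  [load 45/55]
  20 → stock rod 4  [load 55/55]
  15 → stock rod 1  [load 40/55]
5 stock rods opened.

5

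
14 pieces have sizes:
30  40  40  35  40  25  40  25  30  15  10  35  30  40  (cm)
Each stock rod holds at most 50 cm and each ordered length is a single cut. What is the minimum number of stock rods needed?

Total = 40 + 40 + 40 + 40 + 40 + 35 + 35 + 30 + 30 + 30 + 25 + 25 + 15 + 10 = 435 cm.
Lower bound: ⌈435/50⌉ = 9 stock rods.
Also, 10 pieces each exceed 25 cm, and no two of those can share a stock rod, so at least 10 stock rods are needed.
A packing using 11 stock rods:
  stock rod 1: 40 + 10 = 50
  stock rod 2: 40 = 40
  stock rod 3: 40 = 40
  stock rod 4: 40 = 40
  stock rod 5: 40 = 40
  stock rod 6: 35 + 15 = 50
  stock rod 7: 35 = 35
  stock rod 8: 30 = 30
  stock rod 9: 30 = 30
  stock rod 10: 30 = 30
  stock rod 11: 25 + 25 = 50
No arrangement into 10 stock rods stays within capacity, so 11 is optimal.

11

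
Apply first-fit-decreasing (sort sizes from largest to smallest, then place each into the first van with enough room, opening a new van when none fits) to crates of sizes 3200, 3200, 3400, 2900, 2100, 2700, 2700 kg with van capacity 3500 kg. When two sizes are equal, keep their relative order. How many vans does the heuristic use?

Sorted descending: 3400, 3200, 3200, 2900, 2700, 2700, 2100.
  3400 → van 1 (new)  [load 3400/3500]
  3200 → van 2 (new)  [load 3200/3500]
  3200 → van 3 (new)  [load 3200/3500]
  2900 → van 4 (new)  [load 2900/3500]
  2700 → van 5 (new)  [load 2700/3500]
  2700 → van 6 (new)  [load 2700/3500]
  2100 → van 7 (new)  [load 2100/3500]
7 vans opened.

7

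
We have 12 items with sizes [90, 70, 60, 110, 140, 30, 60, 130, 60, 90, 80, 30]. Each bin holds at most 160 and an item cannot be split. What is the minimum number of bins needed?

Total = 140 + 130 + 110 + 90 + 90 + 80 + 70 + 60 + 60 + 60 + 30 + 30 = 950.
Lower bound: ⌈950/160⌉ = 6 bins.
A packing using 7 bins:
  bin 1: 140 = 140
  bin 2: 130 + 30 = 160
  bin 3: 110 + 30 = 140
  bin 4: 90 + 70 = 160
  bin 5: 90 + 60 = 150
  bin 6: 80 + 60 = 140
  bin 7: 60 = 60
No arrangement into 6 bins stays within capacity, so 7 is optimal.

7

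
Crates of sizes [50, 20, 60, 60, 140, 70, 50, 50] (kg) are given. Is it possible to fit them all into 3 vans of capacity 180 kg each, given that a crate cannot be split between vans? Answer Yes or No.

A valid assignment using 3 vans:
  van 1: 140 + 20 = 160
  van 2: 70 + 60 + 50 = 180
  van 3: 60 + 50 + 50 = 160
Every load is within 180 kg, so 3 vans suffice.

Yes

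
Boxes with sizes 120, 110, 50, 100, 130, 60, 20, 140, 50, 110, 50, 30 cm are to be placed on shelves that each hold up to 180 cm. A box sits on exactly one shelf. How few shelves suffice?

6

Total = 140 + 130 + 120 + 110 + 110 + 100 + 60 + 50 + 50 + 50 + 30 + 20 = 970 cm.
Lower bound: ⌈970/180⌉ = 6 shelves.
A packing using 6 shelves:
  shelf 1: 140 + 30 = 170
  shelf 2: 130 + 50 = 180
  shelf 3: 120 + 60 = 180
  shelf 4: 110 + 50 + 20 = 180
  shelf 5: 110 + 50 = 160
  shelf 6: 100 = 100
This matches the lower bound, so 6 is optimal.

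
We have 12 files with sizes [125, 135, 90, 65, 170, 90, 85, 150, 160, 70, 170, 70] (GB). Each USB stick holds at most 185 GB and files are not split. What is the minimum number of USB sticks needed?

9

Total = 170 + 170 + 160 + 150 + 135 + 125 + 90 + 90 + 85 + 70 + 70 + 65 = 1380 GB.
Lower bound: ⌈1380/185⌉ = 8 USB sticks.
A packing using 9 USB sticks:
  USB stick 1: 170 = 170
  USB stick 2: 170 = 170
  USB stick 3: 160 = 160
  USB stick 4: 150 = 150
  USB stick 5: 135 = 135
  USB stick 6: 125 = 125
  USB stick 7: 90 + 90 = 180
  USB stick 8: 85 + 70 = 155
  USB stick 9: 70 + 65 = 135
No arrangement into 8 USB sticks stays within capacity, so 9 is optimal.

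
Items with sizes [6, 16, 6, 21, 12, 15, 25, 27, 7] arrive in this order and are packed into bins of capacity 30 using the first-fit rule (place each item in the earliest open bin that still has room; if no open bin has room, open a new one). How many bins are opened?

  6 → bin 1 (new)  [load 6/30]
  16 → bin 1  [load 22/30]
  6 → bin 1  [load 28/30]
  21 → bin 2 (new)  [load 21/30]
  12 → bin 3 (new)  [load 12/30]
  15 → bin 3  [load 27/30]
  25 → bin 4 (new)  [load 25/30]
  27 → bin 5 (new)  [load 27/30]
  7 → bin 2  [load 28/30]
5 bins opened.

5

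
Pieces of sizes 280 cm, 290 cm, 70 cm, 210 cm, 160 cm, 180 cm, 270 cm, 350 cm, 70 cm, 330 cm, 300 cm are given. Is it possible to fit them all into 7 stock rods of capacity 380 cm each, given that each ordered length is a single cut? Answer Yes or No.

No

Total = 2510 cm; ⌈2510/380⌉ = 7.
The bound of 7 does not rule out 7, but exhaustive search shows no assignment into 7 stock rods of capacity 380 cm exists — the minimum is 8.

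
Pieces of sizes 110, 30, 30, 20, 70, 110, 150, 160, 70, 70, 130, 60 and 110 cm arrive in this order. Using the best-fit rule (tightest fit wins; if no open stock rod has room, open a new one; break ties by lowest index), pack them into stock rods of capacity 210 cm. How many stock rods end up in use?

7

  110 → stock rod 1 (new)  [load 110/210]
  30 → stock rod 1  [load 140/210]
  30 → stock rod 1  [load 170/210]
  20 → stock rod 1  [load 190/210]
  70 → stock rod 2 (new)  [load 70/210]
  110 → stock rod 2  [load 180/210]
  150 → stock rod 3 (new)  [load 150/210]
  160 → stock rod 4 (new)  [load 160/210]
  70 → stock rod 5 (new)  [load 70/210]
  70 → stock rod 5  [load 140/210]
  130 → stock rod 6 (new)  [load 130/210]
  60 → stock rod 3  [load 210/210]
  110 → stock rod 7 (new)  [load 110/210]
7 stock rods opened.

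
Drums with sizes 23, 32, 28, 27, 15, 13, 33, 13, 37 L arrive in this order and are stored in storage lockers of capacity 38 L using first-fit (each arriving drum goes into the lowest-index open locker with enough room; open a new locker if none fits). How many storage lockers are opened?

  23 → locker 1 (new)  [load 23/38]
  32 → locker 2 (new)  [load 32/38]
  28 → locker 3 (new)  [load 28/38]
  27 → locker 4 (new)  [load 27/38]
  15 → locker 1  [load 38/38]
  13 → locker 5 (new)  [load 13/38]
  33 → locker 6 (new)  [load 33/38]
  13 → locker 5  [load 26/38]
  37 → locker 7 (new)  [load 37/38]
7 storage lockers opened.

7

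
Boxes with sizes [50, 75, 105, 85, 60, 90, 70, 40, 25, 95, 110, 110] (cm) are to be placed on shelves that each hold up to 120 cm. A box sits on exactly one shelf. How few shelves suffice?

Total = 110 + 110 + 105 + 95 + 90 + 85 + 75 + 70 + 60 + 50 + 40 + 25 = 915 cm.
Lower bound: ⌈915/120⌉ = 8 shelves.
A packing using 9 shelves:
  shelf 1: 110 = 110
  shelf 2: 110 = 110
  shelf 3: 105 = 105
  shelf 4: 95 + 25 = 120
  shelf 5: 90 = 90
  shelf 6: 85 = 85
  shelf 7: 75 + 40 = 115
  shelf 8: 70 + 50 = 120
  shelf 9: 60 = 60
No arrangement into 8 shelves stays within capacity, so 9 is optimal.

9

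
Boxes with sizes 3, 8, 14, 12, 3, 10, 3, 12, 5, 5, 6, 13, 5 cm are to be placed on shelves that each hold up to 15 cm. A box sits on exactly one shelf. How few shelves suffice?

Total = 14 + 13 + 12 + 12 + 10 + 8 + 6 + 5 + 5 + 5 + 3 + 3 + 3 = 99 cm.
Lower bound: ⌈99/15⌉ = 7 shelves.
A packing using 7 shelves:
  shelf 1: 14 = 14
  shelf 2: 13 = 13
  shelf 3: 12 + 3 = 15
  shelf 4: 12 + 3 = 15
  shelf 5: 10 + 5 = 15
  shelf 6: 8 + 6 = 14
  shelf 7: 5 + 5 + 3 = 13
This matches the lower bound, so 7 is optimal.

7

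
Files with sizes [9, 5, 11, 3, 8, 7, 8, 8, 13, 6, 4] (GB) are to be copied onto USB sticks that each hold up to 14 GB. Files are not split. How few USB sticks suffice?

Total = 13 + 11 + 9 + 8 + 8 + 8 + 7 + 6 + 5 + 4 + 3 = 82 GB.
Lower bound: ⌈82/14⌉ = 6 USB sticks.
A packing using 7 USB sticks:
  USB stick 1: 13 = 13
  USB stick 2: 11 + 3 = 14
  USB stick 3: 9 + 5 = 14
  USB stick 4: 8 + 6 = 14
  USB stick 5: 8 + 4 = 12
  USB stick 6: 8 = 8
  USB stick 7: 7 = 7
No arrangement into 6 USB sticks stays within capacity, so 7 is optimal.

7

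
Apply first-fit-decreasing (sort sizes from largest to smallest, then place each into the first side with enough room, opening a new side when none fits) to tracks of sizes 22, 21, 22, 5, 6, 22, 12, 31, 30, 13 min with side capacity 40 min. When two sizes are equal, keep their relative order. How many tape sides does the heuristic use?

Sorted descending: 31, 30, 22, 22, 22, 21, 13, 12, 6, 5.
  31 → side 1 (new)  [load 31/40]
  30 → side 2 (new)  [load 30/40]
  22 → side 3 (new)  [load 22/40]
  22 → side 4 (new)  [load 22/40]
  22 → side 5 (new)  [load 22/40]
  21 → side 6 (new)  [load 21/40]
  13 → side 3  [load 35/40]
  12 → side 4  [load 34/40]
  6 → side 1  [load 37/40]
  5 → side 2  [load 35/40]
6 tape sides opened.

6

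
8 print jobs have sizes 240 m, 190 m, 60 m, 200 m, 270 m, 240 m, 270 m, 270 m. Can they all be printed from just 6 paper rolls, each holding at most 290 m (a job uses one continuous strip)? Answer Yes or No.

No

Total = 1740 m; ⌈1740/290⌉ = 6.
7 print jobs each exceed half the capacity and cannot share a roll, forcing at least 7 paper rolls.
At least 7 paper rolls are required, but only 6 are allowed.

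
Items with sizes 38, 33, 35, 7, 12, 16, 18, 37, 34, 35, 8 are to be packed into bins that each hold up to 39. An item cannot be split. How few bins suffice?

Total = 38 + 37 + 35 + 35 + 34 + 33 + 18 + 16 + 12 + 8 + 7 = 273.
Lower bound: ⌈273/39⌉ = 7 bins.
A packing using 8 bins:
  bin 1: 38 = 38
  bin 2: 37 = 37
  bin 3: 35 = 35
  bin 4: 35 = 35
  bin 5: 34 = 34
  bin 6: 33 = 33
  bin 7: 18 + 16 = 34
  bin 8: 12 + 8 + 7 = 27
No arrangement into 7 bins stays within capacity, so 8 is optimal.

8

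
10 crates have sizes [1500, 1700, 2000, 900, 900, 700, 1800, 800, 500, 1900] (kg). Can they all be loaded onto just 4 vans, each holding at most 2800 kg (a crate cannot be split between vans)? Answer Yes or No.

Total = 12700 kg; ⌈12700/2800⌉ = 5.
At least 5 vans are required, but only 4 are allowed.

No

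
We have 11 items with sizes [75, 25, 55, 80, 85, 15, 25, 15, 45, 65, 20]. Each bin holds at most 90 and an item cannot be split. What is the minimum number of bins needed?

Total = 85 + 80 + 75 + 65 + 55 + 45 + 25 + 25 + 20 + 15 + 15 = 505.
Lower bound: ⌈505/90⌉ = 6 bins.
A packing using 6 bins:
  bin 1: 85 = 85
  bin 2: 80 = 80
  bin 3: 75 + 15 = 90
  bin 4: 65 + 25 = 90
  bin 5: 55 + 25 = 80
  bin 6: 45 + 20 + 15 = 80
This matches the lower bound, so 6 is optimal.

6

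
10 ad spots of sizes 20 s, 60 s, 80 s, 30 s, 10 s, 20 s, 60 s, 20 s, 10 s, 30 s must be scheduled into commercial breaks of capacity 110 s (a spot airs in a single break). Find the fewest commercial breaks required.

4

Total = 80 + 60 + 60 + 30 + 30 + 20 + 20 + 20 + 10 + 10 = 340 s.
Lower bound: ⌈340/110⌉ = 4 commercial breaks.
A packing using 4 commercial breaks:
  break 1: 80 + 30 = 110
  break 2: 60 + 30 + 20 = 110
  break 3: 60 + 20 + 20 + 10 = 110
  break 4: 10 = 10
This matches the lower bound, so 4 is optimal.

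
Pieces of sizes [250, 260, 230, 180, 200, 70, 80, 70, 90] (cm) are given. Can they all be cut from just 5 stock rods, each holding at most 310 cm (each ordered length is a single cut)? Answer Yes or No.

Total = 1430 cm; ⌈1430/310⌉ = 5.
The bound of 5 does not rule out 5, but exhaustive search shows no assignment into 5 stock rods of capacity 310 cm exists — the minimum is 6.

No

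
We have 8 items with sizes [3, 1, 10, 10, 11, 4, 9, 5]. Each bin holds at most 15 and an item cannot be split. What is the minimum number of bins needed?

Total = 11 + 10 + 10 + 9 + 5 + 4 + 3 + 1 = 53.
Lower bound: ⌈53/15⌉ = 4 bins.
A packing using 4 bins:
  bin 1: 11 + 4 = 15
  bin 2: 10 + 5 = 15
  bin 3: 10 + 3 + 1 = 14
  bin 4: 9 = 9
This matches the lower bound, so 4 is optimal.

4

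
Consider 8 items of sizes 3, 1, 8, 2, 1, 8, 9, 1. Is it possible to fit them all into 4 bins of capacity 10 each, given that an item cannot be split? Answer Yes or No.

Yes

A valid assignment using 4 bins:
  bin 1: 9 + 1 = 10
  bin 2: 8 + 2 = 10
  bin 3: 8 + 1 + 1 = 10
  bin 4: 3 = 3
Every load is within 10, so 4 bins suffice.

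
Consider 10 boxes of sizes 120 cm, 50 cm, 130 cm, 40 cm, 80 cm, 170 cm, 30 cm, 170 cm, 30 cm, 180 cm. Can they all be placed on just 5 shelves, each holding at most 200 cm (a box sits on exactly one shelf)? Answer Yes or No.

No

Total = 1000 cm; ⌈1000/200⌉ = 5.
The bound of 5 does not rule out 5, but exhaustive search shows no assignment into 5 shelves of capacity 200 cm exists — the minimum is 6.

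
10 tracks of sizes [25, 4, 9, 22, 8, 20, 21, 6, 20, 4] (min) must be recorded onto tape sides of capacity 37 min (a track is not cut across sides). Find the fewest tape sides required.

Total = 25 + 22 + 21 + 20 + 20 + 9 + 8 + 6 + 4 + 4 = 139 min.
Lower bound: ⌈139/37⌉ = 4 tape sides.
Also, 5 tracks each exceed 37/2 min, and no two of those can share a side, so at least 5 tape sides are needed.
A packing using 5 tape sides:
  side 1: 25 + 9 = 34
  side 2: 22 + 8 + 6 = 36
  side 3: 21 + 4 + 4 = 29
  side 4: 20 = 20
  side 5: 20 = 20
This matches the lower bound, so 5 is optimal.

5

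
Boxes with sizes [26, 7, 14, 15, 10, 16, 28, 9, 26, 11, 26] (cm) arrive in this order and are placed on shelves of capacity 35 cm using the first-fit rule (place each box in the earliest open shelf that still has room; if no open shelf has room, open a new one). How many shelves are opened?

7

  26 → shelf 1 (new)  [load 26/35]
  7 → shelf 1  [load 33/35]
  14 → shelf 2 (new)  [load 14/35]
  15 → shelf 2  [load 29/35]
  10 → shelf 3 (new)  [load 10/35]
  16 → shelf 3  [load 26/35]
  28 → shelf 4 (new)  [load 28/35]
  9 → shelf 3  [load 35/35]
  26 → shelf 5 (new)  [load 26/35]
  11 → shelf 6 (new)  [load 11/35]
  26 → shelf 7 (new)  [load 26/35]
7 shelves opened.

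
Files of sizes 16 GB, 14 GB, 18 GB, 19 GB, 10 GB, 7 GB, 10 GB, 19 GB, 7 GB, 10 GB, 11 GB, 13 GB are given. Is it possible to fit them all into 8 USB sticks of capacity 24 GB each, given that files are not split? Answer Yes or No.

Yes

A valid assignment using 8 USB sticks:
  USB stick 1: 19 = 19
  USB stick 2: 19 = 19
  USB stick 3: 18 = 18
  USB stick 4: 16 + 7 = 23
  USB stick 5: 14 + 10 = 24
  USB stick 6: 13 + 11 = 24
  USB stick 7: 10 + 10 = 20
  USB stick 8: 7 = 7
Every load is within 24 GB, so 8 USB sticks suffice.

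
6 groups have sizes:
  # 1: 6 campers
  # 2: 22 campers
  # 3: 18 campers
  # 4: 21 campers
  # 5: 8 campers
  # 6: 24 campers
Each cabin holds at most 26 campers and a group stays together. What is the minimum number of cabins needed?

5

Total = 24 + 22 + 21 + 18 + 8 + 6 = 99 campers.
Lower bound: ⌈99/26⌉ = 4 cabins.
A packing using 5 cabins:
  cabin 1: 24 = 24
  cabin 2: 22 = 22
  cabin 3: 21 = 21
  cabin 4: 18 + 8 = 26
  cabin 5: 6 = 6
No arrangement into 4 cabins stays within capacity, so 5 is optimal.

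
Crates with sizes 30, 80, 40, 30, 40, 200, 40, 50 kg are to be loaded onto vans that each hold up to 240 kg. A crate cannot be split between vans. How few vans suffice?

3

Total = 200 + 80 + 50 + 40 + 40 + 40 + 30 + 30 = 510 kg.
Lower bound: ⌈510/240⌉ = 3 vans.
A packing using 3 vans:
  van 1: 200 + 40 = 240
  van 2: 80 + 50 + 40 + 40 + 30 = 240
  van 3: 30 = 30
This matches the lower bound, so 3 is optimal.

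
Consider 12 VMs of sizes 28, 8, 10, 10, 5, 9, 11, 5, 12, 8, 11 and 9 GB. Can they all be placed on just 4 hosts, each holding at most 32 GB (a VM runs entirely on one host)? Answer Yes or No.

Total = 126 GB; ⌈126/32⌉ = 4.
The bound of 4 does not rule out 4, but exhaustive search shows no assignment into 4 hosts of capacity 32 GB exists — the minimum is 5.

No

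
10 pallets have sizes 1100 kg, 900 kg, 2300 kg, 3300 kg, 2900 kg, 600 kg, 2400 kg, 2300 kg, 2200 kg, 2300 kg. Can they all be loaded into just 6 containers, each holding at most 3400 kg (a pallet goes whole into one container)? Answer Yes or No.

Total = 20300 kg; ⌈20300/3400⌉ = 6.
7 pallets each exceed half the capacity and cannot share a container, forcing at least 7 containers.
At least 7 containers are required, but only 6 are allowed.

No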